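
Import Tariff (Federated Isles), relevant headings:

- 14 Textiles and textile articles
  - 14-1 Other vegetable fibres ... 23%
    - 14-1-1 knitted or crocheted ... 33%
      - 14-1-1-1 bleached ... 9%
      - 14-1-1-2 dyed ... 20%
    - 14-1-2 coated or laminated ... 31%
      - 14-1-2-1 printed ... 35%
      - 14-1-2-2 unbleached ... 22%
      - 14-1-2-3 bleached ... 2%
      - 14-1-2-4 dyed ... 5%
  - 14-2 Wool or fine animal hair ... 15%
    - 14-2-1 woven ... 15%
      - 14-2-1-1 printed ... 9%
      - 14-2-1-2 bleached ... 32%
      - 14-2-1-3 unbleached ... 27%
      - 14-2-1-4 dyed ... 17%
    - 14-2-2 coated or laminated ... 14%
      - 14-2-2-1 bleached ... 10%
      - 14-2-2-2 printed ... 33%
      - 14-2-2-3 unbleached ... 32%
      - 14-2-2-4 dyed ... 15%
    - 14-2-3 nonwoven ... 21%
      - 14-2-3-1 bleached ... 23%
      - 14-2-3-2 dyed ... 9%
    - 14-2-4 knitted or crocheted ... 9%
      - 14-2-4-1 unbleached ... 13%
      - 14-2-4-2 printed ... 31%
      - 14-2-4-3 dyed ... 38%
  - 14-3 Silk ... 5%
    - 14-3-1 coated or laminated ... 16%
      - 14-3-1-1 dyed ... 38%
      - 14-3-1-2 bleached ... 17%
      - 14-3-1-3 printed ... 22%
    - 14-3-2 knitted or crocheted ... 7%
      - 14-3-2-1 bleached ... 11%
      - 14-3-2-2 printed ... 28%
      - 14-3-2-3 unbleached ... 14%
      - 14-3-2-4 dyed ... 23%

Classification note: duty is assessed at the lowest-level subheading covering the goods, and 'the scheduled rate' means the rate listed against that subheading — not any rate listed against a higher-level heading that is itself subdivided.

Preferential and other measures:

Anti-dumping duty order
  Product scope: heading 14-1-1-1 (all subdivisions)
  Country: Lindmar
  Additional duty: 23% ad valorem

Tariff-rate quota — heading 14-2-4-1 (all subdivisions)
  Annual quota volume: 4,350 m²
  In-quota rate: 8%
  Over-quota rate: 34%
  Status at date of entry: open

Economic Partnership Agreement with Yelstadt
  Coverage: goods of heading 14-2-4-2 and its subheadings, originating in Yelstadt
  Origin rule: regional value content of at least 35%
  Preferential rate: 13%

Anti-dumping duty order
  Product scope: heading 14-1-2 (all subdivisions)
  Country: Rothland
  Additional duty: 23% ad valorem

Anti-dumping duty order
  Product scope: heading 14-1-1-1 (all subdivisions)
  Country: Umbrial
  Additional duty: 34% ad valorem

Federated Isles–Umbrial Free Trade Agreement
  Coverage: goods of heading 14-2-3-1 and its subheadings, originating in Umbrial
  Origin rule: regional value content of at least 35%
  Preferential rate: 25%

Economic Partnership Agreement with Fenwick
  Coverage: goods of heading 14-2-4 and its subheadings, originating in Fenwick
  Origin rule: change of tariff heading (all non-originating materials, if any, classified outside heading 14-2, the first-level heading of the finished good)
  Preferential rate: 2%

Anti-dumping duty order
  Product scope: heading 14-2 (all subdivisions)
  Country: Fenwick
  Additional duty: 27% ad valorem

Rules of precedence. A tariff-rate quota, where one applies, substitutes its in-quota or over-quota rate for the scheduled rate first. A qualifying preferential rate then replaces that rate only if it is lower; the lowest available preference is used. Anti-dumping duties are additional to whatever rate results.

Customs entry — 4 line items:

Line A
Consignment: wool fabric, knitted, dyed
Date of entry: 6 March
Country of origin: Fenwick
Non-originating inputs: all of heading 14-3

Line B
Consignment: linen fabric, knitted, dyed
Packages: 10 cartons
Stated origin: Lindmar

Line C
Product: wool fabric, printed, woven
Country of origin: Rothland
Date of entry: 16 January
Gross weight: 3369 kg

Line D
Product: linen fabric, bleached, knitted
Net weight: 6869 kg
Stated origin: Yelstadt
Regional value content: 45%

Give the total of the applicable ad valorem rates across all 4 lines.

67%

Line A: wool → 14-2; knitted → 14-2-4; dyed → 14-2-4-3. Scheduled 38%. Fenwick agreement on 14-2-4: CTH met → 2% available; preferential 2%; anti-dumping (Fenwick, 14-2): +27%; total 2% + 27% = 29%. → 29%.
Line B: linen → 14-1; knitted → 14-1-1; dyed → 14-1-1-2. Scheduled 20%. No special measure applies. → 20%.
Line C: wool → 14-2; woven → 14-2-1; printed → 14-2-1-1. Scheduled 9%. No special measure applies. → 9%.
Line D: linen → 14-1; knitted → 14-1-1; bleached → 14-1-1-1. Scheduled 9%. Yelstadt agreement on 14-2-4-2: 14-1-1-1 not covered. → 9%.
Sum: 29% + 20% + 9% + 9% = 67%.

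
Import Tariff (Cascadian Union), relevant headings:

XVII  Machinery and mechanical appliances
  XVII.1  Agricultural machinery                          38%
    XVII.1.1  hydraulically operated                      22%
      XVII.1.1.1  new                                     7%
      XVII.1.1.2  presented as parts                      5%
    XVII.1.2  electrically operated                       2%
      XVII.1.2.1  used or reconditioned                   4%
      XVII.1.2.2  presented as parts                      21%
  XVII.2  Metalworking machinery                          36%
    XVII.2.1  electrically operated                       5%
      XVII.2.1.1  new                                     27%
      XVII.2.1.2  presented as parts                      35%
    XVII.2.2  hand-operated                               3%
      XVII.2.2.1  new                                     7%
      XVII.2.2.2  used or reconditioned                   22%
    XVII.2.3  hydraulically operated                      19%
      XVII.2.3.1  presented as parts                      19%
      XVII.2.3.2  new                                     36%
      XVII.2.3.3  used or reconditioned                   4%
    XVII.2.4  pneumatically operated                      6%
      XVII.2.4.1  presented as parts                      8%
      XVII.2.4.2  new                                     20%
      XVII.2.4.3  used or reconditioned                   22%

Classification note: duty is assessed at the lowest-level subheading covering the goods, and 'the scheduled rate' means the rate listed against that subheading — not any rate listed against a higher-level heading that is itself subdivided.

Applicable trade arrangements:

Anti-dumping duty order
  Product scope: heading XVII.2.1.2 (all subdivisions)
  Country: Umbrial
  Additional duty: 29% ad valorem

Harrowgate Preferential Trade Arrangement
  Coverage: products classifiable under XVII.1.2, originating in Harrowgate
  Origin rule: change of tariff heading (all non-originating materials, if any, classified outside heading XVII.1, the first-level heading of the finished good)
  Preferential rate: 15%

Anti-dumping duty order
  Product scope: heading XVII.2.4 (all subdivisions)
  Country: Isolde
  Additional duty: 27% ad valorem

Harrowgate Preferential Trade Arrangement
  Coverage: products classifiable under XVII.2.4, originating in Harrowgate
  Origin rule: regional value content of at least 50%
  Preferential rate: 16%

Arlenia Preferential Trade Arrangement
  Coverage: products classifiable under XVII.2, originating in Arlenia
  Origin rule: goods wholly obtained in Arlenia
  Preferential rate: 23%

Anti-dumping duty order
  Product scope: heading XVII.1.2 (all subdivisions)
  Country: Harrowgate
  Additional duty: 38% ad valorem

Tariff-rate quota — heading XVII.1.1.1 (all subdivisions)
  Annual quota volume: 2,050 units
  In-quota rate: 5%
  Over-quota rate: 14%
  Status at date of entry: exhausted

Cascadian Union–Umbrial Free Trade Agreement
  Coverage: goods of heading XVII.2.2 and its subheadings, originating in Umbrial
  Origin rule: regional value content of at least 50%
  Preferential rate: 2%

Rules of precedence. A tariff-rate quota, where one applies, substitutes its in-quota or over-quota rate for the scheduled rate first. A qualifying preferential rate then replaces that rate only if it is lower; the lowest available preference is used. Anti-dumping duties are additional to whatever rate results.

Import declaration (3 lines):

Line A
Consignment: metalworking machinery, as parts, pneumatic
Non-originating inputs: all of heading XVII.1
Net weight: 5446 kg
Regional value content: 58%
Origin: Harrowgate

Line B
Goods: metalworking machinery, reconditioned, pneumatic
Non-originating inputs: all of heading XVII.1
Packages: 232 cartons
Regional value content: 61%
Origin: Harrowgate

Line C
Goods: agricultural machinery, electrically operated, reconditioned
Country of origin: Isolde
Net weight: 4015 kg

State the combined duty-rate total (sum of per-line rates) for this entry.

28%

Line A: metalworking → XVII.2; pneumatic → XVII.2.4; as parts → XVII.2.4.1. Scheduled 8%. Harrowgate agreement on XVII.1.2: XVII.2.4.1 not covered; Harrowgate agreement on XVII.2.4: RVC ≥ 50% → 16% available; preference 16% not lower than 8% → no reduction. → 8%.
Line B: metalworking → XVII.2; pneumatic → XVII.2.4; reconditioned → XVII.2.4.3. Scheduled 22%. Harrowgate agreement on XVII.1.2: XVII.2.4.3 not covered; Harrowgate agreement on XVII.2.4: RVC ≥ 50% → 16% available; preferential 16%. → 16%.
Line C: agricultural → XVII.1; electrically operated → XVII.1.2; reconditioned → XVII.1.2.1. Scheduled 4%. No special measure applies. → 4%.
Sum: 8% + 16% + 4% = 28%.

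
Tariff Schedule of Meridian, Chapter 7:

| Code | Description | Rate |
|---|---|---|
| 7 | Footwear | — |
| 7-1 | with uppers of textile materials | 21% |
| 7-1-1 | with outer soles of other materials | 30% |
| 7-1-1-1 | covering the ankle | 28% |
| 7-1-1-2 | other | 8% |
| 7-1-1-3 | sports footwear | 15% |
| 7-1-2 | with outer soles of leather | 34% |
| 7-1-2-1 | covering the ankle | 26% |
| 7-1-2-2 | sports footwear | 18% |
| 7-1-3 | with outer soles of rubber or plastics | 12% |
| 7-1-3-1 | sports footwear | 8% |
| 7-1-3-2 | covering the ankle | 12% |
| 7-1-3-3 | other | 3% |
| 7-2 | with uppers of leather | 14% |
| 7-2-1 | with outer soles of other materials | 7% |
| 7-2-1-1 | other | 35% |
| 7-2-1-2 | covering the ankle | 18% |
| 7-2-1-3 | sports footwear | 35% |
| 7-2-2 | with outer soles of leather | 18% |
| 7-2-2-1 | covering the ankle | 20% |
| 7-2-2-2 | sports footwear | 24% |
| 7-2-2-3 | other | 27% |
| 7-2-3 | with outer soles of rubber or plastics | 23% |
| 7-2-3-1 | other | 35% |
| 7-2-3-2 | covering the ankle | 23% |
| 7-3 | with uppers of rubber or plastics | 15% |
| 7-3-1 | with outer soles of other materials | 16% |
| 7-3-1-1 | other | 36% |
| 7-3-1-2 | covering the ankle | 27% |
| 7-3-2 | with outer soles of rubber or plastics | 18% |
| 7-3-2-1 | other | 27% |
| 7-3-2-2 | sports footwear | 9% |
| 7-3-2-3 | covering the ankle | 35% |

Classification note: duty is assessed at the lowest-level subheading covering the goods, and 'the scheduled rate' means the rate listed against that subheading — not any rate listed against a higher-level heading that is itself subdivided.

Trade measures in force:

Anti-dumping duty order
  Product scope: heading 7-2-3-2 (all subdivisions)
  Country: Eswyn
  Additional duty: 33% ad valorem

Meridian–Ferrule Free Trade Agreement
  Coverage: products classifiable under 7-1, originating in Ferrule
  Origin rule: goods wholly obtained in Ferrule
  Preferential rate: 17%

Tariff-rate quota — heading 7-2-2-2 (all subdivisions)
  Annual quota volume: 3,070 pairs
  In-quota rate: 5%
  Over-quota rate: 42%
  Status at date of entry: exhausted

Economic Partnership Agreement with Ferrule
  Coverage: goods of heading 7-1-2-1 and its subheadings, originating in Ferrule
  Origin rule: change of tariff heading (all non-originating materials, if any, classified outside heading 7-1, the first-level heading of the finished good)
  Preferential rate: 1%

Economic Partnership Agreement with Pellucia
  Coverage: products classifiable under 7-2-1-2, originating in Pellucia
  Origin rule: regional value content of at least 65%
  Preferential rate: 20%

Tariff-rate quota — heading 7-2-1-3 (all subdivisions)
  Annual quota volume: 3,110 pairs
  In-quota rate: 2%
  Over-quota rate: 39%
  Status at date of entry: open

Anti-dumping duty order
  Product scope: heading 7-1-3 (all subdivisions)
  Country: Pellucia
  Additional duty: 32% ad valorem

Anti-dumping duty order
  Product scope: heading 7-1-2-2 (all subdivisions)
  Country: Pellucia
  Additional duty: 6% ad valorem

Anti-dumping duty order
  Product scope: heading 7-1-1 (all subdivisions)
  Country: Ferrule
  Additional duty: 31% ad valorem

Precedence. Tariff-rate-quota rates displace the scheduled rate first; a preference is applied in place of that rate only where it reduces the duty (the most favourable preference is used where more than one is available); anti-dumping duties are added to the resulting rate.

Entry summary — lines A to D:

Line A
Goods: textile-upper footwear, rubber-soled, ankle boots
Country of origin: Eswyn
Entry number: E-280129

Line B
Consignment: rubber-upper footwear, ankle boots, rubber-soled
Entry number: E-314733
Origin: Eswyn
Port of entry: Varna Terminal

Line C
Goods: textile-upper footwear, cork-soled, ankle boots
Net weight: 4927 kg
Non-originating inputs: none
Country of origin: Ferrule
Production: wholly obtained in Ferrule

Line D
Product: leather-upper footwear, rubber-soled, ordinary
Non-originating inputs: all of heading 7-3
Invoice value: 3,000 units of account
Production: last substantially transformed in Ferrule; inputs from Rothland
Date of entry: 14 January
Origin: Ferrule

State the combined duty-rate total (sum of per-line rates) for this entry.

130%

Line A: textile-upper → 7-1; rubber-soled → 7-1-3; ankle boots → 7-1-3-2. Scheduled 12%. No special measure applies. → 12%.
Line B: rubber-upper → 7-3; rubber-soled → 7-3-2; ankle boots → 7-3-2-3. Scheduled 35%. No special measure applies. → 35%.
Line C: textile-upper → 7-1; cork-soled → 7-1-1; ankle boots → 7-1-1-1. Scheduled 28%. Ferrule agreement on 7-1: wholly obtained → 17% available; Ferrule agreement on 7-1-2-1: 7-1-1-1 not covered; preferential 17%; anti-dumping (Ferrule, 7-1-1): +31%; total 17% + 31% = 48%. → 48%.
Line D: leather-upper → 7-2; rubber-soled → 7-2-3; ordinary → 7-2-3-1. Scheduled 35%. Ferrule agreement on 7-1: 7-2-3-1 not covered; Ferrule agreement on 7-1-2-1: 7-2-3-1 not covered. → 35%.
Sum: 12% + 35% + 48% + 35% = 130%.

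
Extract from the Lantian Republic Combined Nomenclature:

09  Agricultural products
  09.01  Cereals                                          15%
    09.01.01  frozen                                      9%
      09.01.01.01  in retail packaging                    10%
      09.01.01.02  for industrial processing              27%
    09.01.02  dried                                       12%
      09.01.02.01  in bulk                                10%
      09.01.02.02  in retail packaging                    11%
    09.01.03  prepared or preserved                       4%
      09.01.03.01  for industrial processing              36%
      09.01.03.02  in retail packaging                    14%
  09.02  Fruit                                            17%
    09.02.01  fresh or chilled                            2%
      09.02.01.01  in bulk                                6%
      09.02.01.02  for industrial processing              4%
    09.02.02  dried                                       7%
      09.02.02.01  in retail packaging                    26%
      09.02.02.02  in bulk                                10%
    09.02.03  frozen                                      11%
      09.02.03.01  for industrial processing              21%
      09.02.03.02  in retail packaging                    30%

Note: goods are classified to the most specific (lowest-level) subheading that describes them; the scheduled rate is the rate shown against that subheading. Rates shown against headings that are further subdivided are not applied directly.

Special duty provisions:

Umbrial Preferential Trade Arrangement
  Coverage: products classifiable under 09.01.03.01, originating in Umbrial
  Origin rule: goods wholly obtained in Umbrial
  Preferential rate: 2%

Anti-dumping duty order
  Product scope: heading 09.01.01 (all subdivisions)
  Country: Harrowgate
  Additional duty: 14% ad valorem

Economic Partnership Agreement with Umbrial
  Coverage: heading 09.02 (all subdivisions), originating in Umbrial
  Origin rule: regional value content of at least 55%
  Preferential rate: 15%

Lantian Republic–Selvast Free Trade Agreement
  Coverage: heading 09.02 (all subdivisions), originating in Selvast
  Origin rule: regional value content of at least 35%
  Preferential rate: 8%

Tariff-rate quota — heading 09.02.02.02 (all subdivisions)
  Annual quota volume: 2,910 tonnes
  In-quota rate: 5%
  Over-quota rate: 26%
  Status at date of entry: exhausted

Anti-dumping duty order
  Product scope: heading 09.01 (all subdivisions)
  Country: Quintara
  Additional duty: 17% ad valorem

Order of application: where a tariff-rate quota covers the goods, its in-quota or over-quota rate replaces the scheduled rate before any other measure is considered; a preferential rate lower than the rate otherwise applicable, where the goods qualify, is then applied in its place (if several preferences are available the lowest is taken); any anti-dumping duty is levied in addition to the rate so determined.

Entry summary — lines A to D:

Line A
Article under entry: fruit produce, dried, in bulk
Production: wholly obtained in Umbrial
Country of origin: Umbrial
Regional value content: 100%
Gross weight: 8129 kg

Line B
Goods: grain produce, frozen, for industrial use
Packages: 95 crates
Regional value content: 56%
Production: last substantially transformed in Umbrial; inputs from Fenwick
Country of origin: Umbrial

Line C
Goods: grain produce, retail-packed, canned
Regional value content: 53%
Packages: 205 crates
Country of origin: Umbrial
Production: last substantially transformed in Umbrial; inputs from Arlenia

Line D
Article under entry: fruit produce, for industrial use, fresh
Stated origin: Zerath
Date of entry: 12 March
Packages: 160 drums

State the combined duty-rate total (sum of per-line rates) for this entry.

Line A: fruit → 09.02; dried → 09.02.02; in bulk → 09.02.02.02. Scheduled 10%. quota on 09.02.02.02 exhausted → over-quota 26%; Umbrial agreement on 09.01.03.01: 09.02.02.02 not covered; Umbrial agreement on 09.02: RVC ≥ 55% → 15% available; preferential 15%. → 15%.
Line B: grain → 09.01; frozen → 09.01.01; for industrial use → 09.01.01.02. Scheduled 27%. Umbrial agreement on 09.01.03.01: 09.01.01.02 not covered; Umbrial agreement on 09.02: 09.01.01.02 not covered. → 27%.
Line C: grain → 09.01; canned → 09.01.03; retail-packed → 09.01.03.02. Scheduled 14%. Umbrial agreement on 09.01.03.01: 09.01.03.02 not covered; Umbrial agreement on 09.02: 09.01.03.02 not covered. → 14%.
Line D: fruit → 09.02; fresh → 09.02.01; for industrial use → 09.02.01.02. Scheduled 4%. No special measure applies. → 4%.
Sum: 15% + 27% + 14% + 4% = 60%.

60%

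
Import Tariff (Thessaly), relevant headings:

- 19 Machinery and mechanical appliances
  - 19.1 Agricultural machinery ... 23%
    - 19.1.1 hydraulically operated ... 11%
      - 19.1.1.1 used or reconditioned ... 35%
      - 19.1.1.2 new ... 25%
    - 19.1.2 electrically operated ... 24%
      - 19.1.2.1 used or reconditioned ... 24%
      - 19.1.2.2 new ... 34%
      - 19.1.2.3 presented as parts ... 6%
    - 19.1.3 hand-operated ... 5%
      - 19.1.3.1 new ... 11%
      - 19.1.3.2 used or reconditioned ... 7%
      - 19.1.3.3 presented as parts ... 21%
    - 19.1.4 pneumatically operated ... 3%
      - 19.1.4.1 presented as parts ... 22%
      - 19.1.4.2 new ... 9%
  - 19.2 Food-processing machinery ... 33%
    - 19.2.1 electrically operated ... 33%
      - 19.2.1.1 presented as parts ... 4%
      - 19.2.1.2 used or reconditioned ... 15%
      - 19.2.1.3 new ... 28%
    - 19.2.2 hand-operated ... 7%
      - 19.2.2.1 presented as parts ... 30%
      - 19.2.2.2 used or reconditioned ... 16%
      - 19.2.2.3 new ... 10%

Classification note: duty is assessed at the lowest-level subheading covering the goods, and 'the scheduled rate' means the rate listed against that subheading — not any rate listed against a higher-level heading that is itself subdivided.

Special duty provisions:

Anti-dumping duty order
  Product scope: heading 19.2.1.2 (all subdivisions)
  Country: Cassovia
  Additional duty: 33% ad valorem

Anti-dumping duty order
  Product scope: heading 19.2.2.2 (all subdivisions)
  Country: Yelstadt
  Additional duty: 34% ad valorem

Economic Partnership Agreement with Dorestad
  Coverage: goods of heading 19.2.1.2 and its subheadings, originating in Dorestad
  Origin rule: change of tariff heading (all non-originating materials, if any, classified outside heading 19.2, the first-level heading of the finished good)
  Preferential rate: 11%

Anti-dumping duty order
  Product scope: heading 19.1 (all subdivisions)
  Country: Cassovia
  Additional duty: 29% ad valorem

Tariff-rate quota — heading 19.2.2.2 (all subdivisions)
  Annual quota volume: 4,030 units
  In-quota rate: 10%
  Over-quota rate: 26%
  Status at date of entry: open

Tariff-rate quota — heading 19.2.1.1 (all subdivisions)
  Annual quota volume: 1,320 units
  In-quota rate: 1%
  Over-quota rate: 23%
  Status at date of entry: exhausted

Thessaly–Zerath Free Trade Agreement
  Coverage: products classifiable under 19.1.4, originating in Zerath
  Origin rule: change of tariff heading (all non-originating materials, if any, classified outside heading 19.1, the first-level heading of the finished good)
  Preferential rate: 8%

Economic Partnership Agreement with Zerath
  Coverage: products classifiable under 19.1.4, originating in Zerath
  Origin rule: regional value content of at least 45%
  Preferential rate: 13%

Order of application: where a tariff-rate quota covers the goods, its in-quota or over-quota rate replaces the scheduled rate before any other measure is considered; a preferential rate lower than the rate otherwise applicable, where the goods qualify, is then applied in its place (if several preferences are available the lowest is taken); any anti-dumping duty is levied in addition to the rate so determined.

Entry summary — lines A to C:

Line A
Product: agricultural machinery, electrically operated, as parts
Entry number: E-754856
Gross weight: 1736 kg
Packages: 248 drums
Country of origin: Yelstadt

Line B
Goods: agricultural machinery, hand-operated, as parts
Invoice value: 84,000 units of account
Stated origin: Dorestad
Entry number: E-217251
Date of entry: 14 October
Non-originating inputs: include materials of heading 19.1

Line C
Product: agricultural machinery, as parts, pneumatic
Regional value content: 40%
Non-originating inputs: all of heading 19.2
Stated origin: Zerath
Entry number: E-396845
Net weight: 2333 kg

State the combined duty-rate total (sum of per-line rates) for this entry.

35%

Line A: agricultural → 19.1; electrically operated → 19.1.2; as parts → 19.1.2.3. Scheduled 6%. No special measure applies. → 6%.
Line B: agricultural → 19.1; hand-operated → 19.1.3; as parts → 19.1.3.3. Scheduled 21%. Dorestad agreement on 19.2.1.2: 19.1.3.3 not covered. → 21%.
Line C: agricultural → 19.1; pneumatic → 19.1.4; as parts → 19.1.4.1. Scheduled 22%. Zerath agreement on 19.1.4: CTH met → 8% available; Zerath agreement on 19.1.4: RVC < 45%; preferential 8%. → 8%.
Sum: 6% + 21% + 8% = 35%.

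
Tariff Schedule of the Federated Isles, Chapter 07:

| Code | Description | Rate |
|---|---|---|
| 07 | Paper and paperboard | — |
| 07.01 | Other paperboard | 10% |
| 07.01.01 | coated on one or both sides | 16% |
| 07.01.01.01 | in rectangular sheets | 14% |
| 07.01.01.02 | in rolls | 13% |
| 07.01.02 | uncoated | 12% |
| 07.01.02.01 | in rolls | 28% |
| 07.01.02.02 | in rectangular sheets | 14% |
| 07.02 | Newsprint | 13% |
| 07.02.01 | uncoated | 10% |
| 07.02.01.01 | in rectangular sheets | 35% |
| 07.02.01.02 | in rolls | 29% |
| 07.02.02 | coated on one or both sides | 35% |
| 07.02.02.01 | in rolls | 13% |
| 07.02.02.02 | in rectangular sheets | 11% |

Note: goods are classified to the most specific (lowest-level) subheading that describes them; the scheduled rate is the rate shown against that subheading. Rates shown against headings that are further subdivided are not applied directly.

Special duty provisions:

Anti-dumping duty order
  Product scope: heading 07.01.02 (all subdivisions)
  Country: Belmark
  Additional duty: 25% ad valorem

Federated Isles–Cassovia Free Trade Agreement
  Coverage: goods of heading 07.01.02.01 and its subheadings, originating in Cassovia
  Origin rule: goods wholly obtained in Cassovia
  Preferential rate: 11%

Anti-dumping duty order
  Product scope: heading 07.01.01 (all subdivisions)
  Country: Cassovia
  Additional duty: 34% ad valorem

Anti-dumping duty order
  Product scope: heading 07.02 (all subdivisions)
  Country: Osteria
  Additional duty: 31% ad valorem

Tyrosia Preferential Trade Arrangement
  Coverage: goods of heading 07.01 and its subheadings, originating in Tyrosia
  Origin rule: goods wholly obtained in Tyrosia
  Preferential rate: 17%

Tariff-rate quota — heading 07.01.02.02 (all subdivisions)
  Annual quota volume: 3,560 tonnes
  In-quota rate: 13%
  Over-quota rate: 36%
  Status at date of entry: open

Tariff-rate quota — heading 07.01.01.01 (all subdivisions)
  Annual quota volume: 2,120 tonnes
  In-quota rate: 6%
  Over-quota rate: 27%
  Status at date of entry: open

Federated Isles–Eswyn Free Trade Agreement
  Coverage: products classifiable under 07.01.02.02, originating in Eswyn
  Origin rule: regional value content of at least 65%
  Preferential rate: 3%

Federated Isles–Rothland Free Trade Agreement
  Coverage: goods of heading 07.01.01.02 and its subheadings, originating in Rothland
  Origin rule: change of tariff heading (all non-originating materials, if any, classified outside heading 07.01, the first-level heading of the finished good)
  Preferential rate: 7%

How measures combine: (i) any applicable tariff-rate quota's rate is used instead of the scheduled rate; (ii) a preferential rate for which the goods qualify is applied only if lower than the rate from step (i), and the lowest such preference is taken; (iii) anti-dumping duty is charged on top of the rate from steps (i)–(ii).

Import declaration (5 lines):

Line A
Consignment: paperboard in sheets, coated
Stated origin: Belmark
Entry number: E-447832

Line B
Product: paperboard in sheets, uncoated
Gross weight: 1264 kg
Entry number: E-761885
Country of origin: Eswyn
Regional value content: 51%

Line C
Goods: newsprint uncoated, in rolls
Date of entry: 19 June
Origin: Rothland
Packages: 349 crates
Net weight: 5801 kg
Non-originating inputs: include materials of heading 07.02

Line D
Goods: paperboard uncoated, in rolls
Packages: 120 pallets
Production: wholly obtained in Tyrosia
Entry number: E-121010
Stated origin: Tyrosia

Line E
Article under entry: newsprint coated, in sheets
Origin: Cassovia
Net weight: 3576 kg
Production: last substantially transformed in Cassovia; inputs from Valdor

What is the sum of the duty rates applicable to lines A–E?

76%

Line A: paperboard → 07.01; coated → 07.01.01; in sheets → 07.01.01.01. Scheduled 14%. quota on 07.01.01.01 open → in-quota 6%. → 6%.
Line B: paperboard → 07.01; uncoated → 07.01.02; in sheets → 07.01.02.02. Scheduled 14%. quota on 07.01.02.02 open → in-quota 13%; Eswyn agreement on 07.01.02.02: RVC < 65%. → 13%.
Line C: newsprint → 07.02; uncoated → 07.02.01; in rolls → 07.02.01.02. Scheduled 29%. Rothland agreement on 07.01.01.02: 07.02.01.02 not covered. → 29%.
Line D: paperboard → 07.01; uncoated → 07.01.02; in rolls → 07.01.02.01. Scheduled 28%. Tyrosia agreement on 07.01: wholly obtained → 17% available; preferential 17%. → 17%.
Line E: newsprint → 07.02; coated → 07.02.02; in sheets → 07.02.02.02. Scheduled 11%. Cassovia agreement on 07.01.02.01: 07.02.02.02 not covered. → 11%.
Sum: 6% + 13% + 29% + 17% + 11% = 76%.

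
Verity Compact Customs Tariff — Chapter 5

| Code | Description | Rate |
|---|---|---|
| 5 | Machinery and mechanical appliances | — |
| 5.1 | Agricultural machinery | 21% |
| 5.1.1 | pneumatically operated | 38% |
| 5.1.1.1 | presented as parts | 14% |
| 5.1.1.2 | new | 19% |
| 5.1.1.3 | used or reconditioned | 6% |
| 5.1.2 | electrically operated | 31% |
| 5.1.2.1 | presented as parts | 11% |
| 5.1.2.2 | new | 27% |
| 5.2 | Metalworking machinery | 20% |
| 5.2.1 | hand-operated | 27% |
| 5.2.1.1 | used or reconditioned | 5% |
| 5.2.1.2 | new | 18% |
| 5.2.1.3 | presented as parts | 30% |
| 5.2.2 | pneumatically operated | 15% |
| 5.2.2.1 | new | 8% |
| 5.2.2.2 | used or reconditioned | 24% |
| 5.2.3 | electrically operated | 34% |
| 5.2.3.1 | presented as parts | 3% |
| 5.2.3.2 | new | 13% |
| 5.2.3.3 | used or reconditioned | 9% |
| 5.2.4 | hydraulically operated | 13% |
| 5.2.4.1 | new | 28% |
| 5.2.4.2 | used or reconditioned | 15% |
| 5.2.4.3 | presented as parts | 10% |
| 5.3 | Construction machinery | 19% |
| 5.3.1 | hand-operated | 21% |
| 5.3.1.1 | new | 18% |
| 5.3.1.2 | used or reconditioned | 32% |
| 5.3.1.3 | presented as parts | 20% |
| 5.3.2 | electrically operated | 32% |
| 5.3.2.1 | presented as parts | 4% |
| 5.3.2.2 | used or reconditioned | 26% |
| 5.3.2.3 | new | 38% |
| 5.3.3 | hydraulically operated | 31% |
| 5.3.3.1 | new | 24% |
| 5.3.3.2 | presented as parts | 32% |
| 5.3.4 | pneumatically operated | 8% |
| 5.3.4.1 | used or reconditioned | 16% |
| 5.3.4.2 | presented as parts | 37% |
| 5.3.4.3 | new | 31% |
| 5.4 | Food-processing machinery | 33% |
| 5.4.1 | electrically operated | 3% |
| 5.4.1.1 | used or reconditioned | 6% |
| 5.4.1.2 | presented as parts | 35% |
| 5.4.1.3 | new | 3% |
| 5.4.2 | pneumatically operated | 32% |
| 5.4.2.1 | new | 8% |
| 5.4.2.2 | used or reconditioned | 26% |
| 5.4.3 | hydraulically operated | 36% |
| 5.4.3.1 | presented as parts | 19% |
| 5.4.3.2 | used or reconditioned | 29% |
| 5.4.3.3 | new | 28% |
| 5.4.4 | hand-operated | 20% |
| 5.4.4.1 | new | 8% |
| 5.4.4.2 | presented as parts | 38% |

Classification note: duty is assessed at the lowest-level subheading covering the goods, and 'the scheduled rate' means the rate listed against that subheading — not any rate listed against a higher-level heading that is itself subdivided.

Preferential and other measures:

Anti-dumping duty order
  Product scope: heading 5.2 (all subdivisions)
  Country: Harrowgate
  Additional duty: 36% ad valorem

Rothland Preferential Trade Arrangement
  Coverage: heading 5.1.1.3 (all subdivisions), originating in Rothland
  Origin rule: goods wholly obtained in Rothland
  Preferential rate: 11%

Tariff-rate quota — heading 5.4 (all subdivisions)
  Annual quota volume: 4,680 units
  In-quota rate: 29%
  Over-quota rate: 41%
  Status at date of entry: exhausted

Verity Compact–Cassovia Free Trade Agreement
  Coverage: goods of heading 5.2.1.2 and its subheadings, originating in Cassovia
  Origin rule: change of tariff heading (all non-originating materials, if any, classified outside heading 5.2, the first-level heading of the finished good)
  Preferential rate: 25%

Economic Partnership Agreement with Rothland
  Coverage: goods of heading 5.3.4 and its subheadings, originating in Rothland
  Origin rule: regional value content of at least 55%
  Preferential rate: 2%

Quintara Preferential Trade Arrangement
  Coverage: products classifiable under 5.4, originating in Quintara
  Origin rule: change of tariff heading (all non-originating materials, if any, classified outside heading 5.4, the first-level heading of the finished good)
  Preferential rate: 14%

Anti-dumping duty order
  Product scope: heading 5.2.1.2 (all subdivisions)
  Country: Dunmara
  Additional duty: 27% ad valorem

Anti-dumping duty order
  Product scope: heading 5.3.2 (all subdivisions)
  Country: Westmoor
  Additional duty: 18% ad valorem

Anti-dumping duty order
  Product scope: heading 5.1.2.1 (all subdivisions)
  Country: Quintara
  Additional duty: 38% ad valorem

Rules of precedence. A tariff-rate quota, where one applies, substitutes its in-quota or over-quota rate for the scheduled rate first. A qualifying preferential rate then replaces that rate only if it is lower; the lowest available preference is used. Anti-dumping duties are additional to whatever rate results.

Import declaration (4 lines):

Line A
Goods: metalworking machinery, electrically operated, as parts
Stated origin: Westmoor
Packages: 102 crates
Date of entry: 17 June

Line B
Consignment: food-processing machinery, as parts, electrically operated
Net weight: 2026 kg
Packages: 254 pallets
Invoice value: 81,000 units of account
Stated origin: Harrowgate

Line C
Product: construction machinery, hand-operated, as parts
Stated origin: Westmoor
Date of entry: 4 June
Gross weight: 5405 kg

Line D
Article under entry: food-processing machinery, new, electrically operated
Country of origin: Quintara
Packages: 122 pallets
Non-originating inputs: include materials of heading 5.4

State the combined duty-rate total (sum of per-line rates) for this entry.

Line A: metalworking → 5.2; electrically operated → 5.2.3; as parts → 5.2.3.1. Scheduled 3%. No special measure applies. → 3%.
Line B: food-processing → 5.4; electrically operated → 5.4.1; as parts → 5.4.1.2. Scheduled 35%. quota on 5.4 exhausted → over-quota 41%. → 41%.
Line C: construction → 5.3; hand-operated → 5.3.1; as parts → 5.3.1.3. Scheduled 20%. No special measure applies. → 20%.
Line D: food-processing → 5.4; electrically operated → 5.4.1; new → 5.4.1.3. Scheduled 3%. quota on 5.4 exhausted → over-quota 41%; Quintara agreement on 5.4: CTH not met. → 41%.
Sum: 3% + 41% + 20% + 41% = 105%.

105%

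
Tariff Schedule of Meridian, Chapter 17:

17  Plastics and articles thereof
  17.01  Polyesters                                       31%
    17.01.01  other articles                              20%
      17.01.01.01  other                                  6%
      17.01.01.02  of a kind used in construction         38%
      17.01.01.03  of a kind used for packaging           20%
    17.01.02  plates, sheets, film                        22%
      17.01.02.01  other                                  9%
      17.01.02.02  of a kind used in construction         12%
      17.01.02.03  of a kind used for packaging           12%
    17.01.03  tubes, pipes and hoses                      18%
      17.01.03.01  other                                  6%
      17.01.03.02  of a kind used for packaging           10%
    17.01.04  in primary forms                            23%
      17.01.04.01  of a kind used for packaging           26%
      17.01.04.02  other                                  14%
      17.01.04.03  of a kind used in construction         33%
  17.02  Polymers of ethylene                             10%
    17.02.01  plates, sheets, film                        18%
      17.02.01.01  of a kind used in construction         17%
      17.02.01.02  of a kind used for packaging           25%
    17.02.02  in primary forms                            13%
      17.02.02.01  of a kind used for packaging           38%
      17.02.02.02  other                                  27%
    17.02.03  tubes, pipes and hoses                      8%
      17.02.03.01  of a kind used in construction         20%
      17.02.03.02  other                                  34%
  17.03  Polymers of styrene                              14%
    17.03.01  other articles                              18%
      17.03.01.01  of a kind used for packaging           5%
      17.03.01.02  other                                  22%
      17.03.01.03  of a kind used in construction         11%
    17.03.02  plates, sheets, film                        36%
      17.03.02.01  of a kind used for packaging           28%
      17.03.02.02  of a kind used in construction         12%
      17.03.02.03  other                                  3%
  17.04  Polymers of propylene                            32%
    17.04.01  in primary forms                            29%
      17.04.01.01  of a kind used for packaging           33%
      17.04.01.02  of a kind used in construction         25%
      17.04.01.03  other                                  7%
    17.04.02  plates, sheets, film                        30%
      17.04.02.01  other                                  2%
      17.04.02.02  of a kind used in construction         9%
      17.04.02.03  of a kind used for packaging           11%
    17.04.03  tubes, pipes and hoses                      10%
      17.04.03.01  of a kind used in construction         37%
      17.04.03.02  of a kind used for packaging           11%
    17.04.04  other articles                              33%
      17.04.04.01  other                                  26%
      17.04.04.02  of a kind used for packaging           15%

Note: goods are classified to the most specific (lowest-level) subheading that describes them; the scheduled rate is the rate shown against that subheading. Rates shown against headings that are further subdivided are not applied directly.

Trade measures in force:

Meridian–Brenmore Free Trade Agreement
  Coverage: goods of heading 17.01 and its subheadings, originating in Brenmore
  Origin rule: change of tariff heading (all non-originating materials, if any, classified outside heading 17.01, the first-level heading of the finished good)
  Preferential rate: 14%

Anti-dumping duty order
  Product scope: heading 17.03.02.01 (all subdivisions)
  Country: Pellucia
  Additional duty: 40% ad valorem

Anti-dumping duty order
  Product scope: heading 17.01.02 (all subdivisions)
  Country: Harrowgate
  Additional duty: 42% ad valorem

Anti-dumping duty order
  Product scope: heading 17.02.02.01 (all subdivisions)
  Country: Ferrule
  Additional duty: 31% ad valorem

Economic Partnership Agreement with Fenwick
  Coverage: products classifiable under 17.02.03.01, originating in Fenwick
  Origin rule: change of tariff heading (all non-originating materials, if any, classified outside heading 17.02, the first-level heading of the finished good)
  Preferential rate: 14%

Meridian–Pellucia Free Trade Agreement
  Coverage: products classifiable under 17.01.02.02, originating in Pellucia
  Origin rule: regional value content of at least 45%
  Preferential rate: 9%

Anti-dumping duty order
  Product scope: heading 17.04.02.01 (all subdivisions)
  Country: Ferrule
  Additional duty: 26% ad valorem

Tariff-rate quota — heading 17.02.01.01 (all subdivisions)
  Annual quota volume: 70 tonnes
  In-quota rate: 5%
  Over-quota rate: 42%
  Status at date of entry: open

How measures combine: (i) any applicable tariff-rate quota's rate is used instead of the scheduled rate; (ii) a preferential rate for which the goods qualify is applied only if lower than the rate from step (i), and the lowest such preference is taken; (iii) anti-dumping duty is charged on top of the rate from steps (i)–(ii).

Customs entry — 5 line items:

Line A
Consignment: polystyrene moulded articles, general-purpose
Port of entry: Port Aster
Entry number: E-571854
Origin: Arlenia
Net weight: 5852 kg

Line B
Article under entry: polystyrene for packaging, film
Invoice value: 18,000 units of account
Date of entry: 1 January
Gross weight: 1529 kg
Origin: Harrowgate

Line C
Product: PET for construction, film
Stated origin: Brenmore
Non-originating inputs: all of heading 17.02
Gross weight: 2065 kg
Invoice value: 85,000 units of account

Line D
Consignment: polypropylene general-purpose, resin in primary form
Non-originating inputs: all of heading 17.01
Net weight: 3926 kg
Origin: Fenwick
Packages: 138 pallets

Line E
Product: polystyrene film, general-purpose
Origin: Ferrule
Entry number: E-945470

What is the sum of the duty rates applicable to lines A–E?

Line A: polystyrene → 17.03; moulded articles → 17.03.01; general-purpose → 17.03.01.02. Scheduled 22%. No special measure applies. → 22%.
Line B: polystyrene → 17.03; film → 17.03.02; for packaging → 17.03.02.01. Scheduled 28%. No special measure applies. → 28%.
Line C: PET → 17.01; film → 17.01.02; for construction → 17.01.02.02. Scheduled 12%. Brenmore agreement on 17.01: CTH met → 14% available; preference 14% not lower than 12% → no reduction. → 12%.
Line D: polypropylene → 17.04; resin in primary form → 17.04.01; general-purpose → 17.04.01.03. Scheduled 7%. Fenwick agreement on 17.02.03.01: 17.04.01.03 not covered. → 7%.
Line E: polystyrene → 17.03; film → 17.03.02; general-purpose → 17.03.02.03. Scheduled 3%. No special measure applies. → 3%.
Sum: 22% + 28% + 12% + 7% + 3% = 72%.

72%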